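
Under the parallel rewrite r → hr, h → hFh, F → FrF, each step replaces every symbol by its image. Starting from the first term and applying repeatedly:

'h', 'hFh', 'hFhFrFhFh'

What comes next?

Rewriting each symbol of hFhFrFhFh: h→hFh, F→FrF, h→hFh, F→FrF, r→hr, F→FrF, h→hFh, F→FrF, h→hFh, which concatenates to hFh FrF hFh FrF hr FrF hFh FrF hFh.

hFhFrFhFhFrFhrFrFhFhFrFhFh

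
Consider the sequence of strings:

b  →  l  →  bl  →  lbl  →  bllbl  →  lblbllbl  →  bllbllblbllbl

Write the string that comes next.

From term 3 onward, concatenate the second-to-last term with the last: b·l = bl, l·bl = lbl, …
The next term joins lblbllbl and bllbllblbllbl.

lblbllblbllbllblbllbl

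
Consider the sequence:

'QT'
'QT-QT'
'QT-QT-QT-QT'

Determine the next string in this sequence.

QT-QT-QT-QT-QT-QT-QT-QT

Every step duplicates the string with '-' between the halves.
So the next term is two copies of QT-QT-QT-QT with '-' between the halves.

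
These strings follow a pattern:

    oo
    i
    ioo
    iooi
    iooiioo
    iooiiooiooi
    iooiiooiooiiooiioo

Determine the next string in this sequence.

iooiiooiooiiooiiooiooiiooiooi

This is a Fibonacci-style word recurrence s(k) = s(k−1)·s(k−2): e.g. i·oo = ioo.
Continuing: iooiiooiooiiooiioo · iooiiooiooi gives term 8.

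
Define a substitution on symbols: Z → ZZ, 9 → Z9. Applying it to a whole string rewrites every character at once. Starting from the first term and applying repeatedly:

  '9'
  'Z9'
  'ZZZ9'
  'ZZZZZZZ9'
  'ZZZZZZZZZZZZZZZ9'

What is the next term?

ZZZZZZZZZZZZZZZZZZZZZZZZZZZZZZZ9

φ(ZZZZZZZZZZZZZZZ9) expands symbol-by-symbol to ZZ ZZ ZZ ZZ ZZ ZZ ZZ ZZ ZZ ZZ ZZ ZZ ZZ ZZ ZZ Z9; joining the 16 pieces gives the next term.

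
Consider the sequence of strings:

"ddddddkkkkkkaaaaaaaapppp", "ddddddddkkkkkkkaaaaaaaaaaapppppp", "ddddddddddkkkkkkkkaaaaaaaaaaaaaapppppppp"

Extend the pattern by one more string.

ddddddddddddkkkkkkkkkaaaaaaaaaaaaaaaaapppppppppp

Reading off run lengths: d runs 6, 8, 10; k runs 6, 7, 8; a runs 8, 11, 14; p runs 4, 6, 8 — each is linear in n, where the shown terms are n = 3, 4, 5.
For the next term, n = 6, so the run lengths are 12, 9, 17, 10.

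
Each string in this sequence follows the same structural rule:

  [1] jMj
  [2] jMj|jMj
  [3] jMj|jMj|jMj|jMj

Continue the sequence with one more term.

s(k+1) = s(k)·|·s(k) — each term doubles the last with '|' between the halves.
One more doubling of jMj|jMj|jMj|jMj gives the answer.

jMj|jMj|jMj|jMj|jMj|jMj|jMj|jMj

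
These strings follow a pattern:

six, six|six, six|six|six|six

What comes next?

s(k+1) = s(k)·|·s(k) — each term doubles the last with '|' between the halves.
Doubling six|six|six|six with '|' between the halves:

six|six|six|six|six|six|six|six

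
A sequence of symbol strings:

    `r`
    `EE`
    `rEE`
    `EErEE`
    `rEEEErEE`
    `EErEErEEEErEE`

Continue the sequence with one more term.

rEEEErEEEErEErEEEErEE

Each term (from the third on) is the two preceding terms concatenated in order: term 3 = r·EE = rEE.
The next term joins rEEEErEE and EErEErEEEErEE.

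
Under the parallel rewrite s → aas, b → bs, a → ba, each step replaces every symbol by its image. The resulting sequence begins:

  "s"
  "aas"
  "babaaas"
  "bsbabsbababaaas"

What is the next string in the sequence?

Rewriting the 15 symbols of bsbabsbababaaas one by one yields bs aas bs ba bs aas bs ba bs ba bs ba ba ba aas; concatenated:

bsaasbsbabsaasbsbabsbabsbababaaas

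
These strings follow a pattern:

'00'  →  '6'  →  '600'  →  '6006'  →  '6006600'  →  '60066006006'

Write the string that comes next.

This is a Fibonacci-style word recurrence s(k) = s(k−1)·s(k−2): e.g. 6·00 = 600.
So term 7 is 60066006006·6006600.

600660060066006600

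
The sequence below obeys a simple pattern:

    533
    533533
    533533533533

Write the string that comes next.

Every step duplicates the string.
Doubling 533533533533:

533533533533533533533533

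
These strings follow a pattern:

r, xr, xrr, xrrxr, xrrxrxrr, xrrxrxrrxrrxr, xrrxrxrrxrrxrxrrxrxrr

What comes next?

This is a Fibonacci-style word recurrence s(k) = s(k−1)·s(k−2): e.g. xr·r = xrr.
The next term joins xrrxrxrrxrrxrxrrxrxrr and xrrxrxrrxrrxr.

xrrxrxrrxrrxrxrrxrxrrxrrxrxrrxrrxr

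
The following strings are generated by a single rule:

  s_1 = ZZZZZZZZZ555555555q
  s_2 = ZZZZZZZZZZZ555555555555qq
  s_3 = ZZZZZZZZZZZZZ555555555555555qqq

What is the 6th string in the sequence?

Reading off run lengths: Z runs 9, 11, 13; 5 runs 9, 12, 15; q runs 1, 2, 3 — each is linear in n, where the shown terms are n = 3, 4, 5.
At n = 8 the blocks have lengths 19, 24, 6.

ZZZZZZZZZZZZZZZZZZZ555555555555555555555555qqqqqq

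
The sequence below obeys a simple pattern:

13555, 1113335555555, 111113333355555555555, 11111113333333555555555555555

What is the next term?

1111111113333333335555555555555555555

Reading off run lengths: 1 runs 1, 3, 5, 7; 3 runs 1, 3, 5, 7; 5 runs 3, 7, 11, 15 — each is linear in n (n = 1, 2, …).
For the next term, n = 5, so the run lengths are 9, 9, 19.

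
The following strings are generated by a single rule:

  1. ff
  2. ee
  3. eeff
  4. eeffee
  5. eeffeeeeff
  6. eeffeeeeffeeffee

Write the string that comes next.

eeffeeeeffeeffeeeeffeeeeff

This is a Fibonacci-style word recurrence s(k) = s(k−1)·s(k−2): e.g. ee·ff = eeff.
So term 7 is eeffeeeeffeeffee·eeffeeeeff.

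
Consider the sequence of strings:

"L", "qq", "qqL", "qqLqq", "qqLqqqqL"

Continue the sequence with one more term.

This is a Fibonacci-style word recurrence s(k) = s(k−1)·s(k−2): e.g. qq·L = qqL.
So term 6 is qqLqqqqL·qqLqq.

qqLqqqqLqqLqq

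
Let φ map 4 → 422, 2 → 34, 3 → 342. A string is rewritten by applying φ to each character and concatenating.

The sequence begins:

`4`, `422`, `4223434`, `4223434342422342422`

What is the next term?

4223434342422342422342422344223434342422344223434

Applying the rule to each of the 19 symbols of 4223434342422342422 gives the pieces 422 34 34 342 422 342 422 342 422 34 422 34 34 342 422 34 422 34 34, which concatenate to the answer.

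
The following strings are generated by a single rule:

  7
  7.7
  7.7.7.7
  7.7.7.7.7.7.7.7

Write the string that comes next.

Each string is two copies of the previous one joined by '.'.
Doubling 7.7.7.7.7.7.7.7 with '.' between the halves:

7.7.7.7.7.7.7.7.7.7.7.7.7.7.7.7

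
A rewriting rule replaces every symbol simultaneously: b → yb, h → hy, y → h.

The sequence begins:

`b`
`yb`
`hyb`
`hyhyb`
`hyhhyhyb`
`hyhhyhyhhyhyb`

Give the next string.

hyhhyhyhhyhhyhyhhyhyb

Replace each of the 13 characters of hyhhyhyhhyhyb in place — hy h hy hy h hy h hy hy h hy h yb — and concatenate.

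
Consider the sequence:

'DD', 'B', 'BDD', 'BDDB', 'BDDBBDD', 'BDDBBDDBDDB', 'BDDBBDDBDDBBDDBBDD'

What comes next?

BDDBBDDBDDBBDDBBDDBDDBBDDBDDB

From term 3 onward, concatenate the last term with the second-to-last: B·DD = BDD, BDD·B = BDDB, …
The next term joins BDDBBDDBDDBBDDBBDD and BDDBBDDBDDB.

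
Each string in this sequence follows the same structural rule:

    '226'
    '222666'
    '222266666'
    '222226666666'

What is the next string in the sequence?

222222666666666

Each string has the form 2^{n+1} 6^{2n-1} (n = 1, 2, …).
Setting n = 5 gives 6, 9 characters in each block.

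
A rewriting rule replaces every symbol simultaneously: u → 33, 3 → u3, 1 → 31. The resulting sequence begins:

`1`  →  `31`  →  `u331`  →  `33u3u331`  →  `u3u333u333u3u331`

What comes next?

33u333u3u3u333u3u3u333u333u3u331

φ(u3u333u333u3u331) expands symbol-by-symbol to 33 u3 33 u3 u3 u3 33 u3 u3 u3 33 u3 33 u3 u3 31; joining the 16 pieces gives the next term.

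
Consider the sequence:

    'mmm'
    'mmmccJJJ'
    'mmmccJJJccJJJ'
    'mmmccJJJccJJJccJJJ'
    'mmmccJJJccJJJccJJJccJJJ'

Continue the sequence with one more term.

Each term is the previous one with ccJJJ appended.
One more step from mmmccJJJccJJJccJJJccJJJ gives the answer.

mmmccJJJccJJJccJJJccJJJccJJJ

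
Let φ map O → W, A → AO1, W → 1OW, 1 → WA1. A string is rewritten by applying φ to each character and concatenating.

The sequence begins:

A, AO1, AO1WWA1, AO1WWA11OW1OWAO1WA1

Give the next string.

AO1WWA11OW1OWAO1WA1WA1W1OWWA1W1OWAO1WWA11OWAO1WA1

Applying the rule to each of the 19 symbols of AO1WWA11OW1OWAO1WA1 gives the pieces AO1 W WA1 1OW 1OW AO1 WA1 WA1 W 1OW WA1 W 1OW AO1 W WA1 1OW AO1 WA1, which concatenate to the answer.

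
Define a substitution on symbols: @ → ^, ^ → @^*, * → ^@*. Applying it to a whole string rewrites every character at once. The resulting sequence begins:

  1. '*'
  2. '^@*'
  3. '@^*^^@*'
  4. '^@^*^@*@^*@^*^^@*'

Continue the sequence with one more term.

Rewriting the 17 symbols of ^@^*^@*@^*@^*^^@* one by one yields @^* ^ @^* ^@* @^* ^ ^@* ^ @^* ^@* ^ @^* ^@* @^* @^* ^ ^@*; concatenated:

@^*^@^*^@*@^*^^@*^@^*^@*^@^*^@*@^*@^*^^@*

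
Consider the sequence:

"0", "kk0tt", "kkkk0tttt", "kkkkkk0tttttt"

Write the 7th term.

Every step adds kk to the front and tt to the end of the previous string.
From kkkkkk0tttttt, 3 further steps: kkkkkk0tttttt → kkkkkkkk0tttttttt → kkkkkkkkkk0tttttttttt → (answer).

kkkkkkkkkkkk0tttttttttttt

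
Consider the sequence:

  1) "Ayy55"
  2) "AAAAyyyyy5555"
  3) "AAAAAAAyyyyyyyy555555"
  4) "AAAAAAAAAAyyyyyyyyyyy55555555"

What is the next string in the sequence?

Each string has the form A^{3n-2} y^{3n-1} 5^{2n} (n = 1, 2, …).
At n = 5 the blocks have lengths 13, 14, 10.

AAAAAAAAAAAAAyyyyyyyyyyyyyy5555555555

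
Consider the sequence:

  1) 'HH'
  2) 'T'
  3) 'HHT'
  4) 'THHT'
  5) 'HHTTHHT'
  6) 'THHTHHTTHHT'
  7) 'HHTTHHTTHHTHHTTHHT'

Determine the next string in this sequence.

THHTHHTTHHTHHTTHHTTHHTHHTTHHT

Each term (from the third on) is the two preceding terms concatenated in order: term 3 = HH·T = HHT.
So term 8 is THHTHHTTHHT·HHTTHHTTHHTHHTTHHT.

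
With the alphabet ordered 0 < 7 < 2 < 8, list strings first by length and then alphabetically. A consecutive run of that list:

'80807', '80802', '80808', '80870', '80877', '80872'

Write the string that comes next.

80878

Find the rightmost character of 80872 below 8, bump it to the next letter, and reset everything to its right to 0.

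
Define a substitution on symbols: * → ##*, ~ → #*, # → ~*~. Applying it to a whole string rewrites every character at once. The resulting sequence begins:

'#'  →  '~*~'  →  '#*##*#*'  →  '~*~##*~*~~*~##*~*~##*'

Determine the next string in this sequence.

#*##*#*~*~~*~##*#*##*#*#*##*#*~*~~*~##*#*##*#*~*~~*~##*

φ(~*~##*~*~~*~##*~*~##*) expands symbol-by-symbol to #* ##* #* ~*~ ~*~ ##* #* ##* #* #* ##* #* ~*~ ~*~ ##* #* ##* #* ~*~ ~*~ ##*; joining the 21 pieces gives the next term.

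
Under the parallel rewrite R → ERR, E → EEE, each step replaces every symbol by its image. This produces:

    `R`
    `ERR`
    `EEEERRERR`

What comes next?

EEEEEEEEEEEEERRERREEEERRERR

Apply φ to EEEERRERR symbol by symbol: E→EEE, E→EEE, E→EEE, E→EEE, R→ERR, R→ERR, E→EEE, R→ERR, R→ERR; joined: EEE EEE EEE EEE ERR ERR EEE ERR ERR.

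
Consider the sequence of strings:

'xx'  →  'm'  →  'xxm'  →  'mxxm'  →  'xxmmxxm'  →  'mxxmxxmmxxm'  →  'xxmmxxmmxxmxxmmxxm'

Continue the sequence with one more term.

mxxmxxmmxxmxxmmxxmmxxmxxmmxxm

This is a Fibonacci-style word recurrence s(k) = s(k−2)·s(k−1): e.g. xx·m = xxm.
The next term joins mxxmxxmmxxm and xxmmxxmmxxmxxmmxxm.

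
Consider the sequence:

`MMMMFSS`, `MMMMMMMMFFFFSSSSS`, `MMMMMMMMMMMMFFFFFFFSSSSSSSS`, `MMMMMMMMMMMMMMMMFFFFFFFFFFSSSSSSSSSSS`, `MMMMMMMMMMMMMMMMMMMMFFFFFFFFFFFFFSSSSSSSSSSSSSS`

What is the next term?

Term n consists of 4n M's, followed by 3n-2 F's, followed by 3n-1 S's (n = 1, 2, …).
For the next term, n = 6, so the run lengths are 24, 16, 17.

MMMMMMMMMMMMMMMMMMMMMMMMFFFFFFFFFFFFFFFFSSSSSSSSSSSSSSSSS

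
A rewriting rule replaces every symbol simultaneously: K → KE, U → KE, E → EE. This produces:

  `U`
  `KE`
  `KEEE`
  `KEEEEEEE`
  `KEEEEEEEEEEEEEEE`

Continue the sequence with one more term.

Rewriting the 16 symbols of KEEEEEEEEEEEEEEE one by one yields KE EE EE EE EE EE EE EE EE EE EE EE EE EE EE EE; concatenated:

KEEEEEEEEEEEEEEEEEEEEEEEEEEEEEEE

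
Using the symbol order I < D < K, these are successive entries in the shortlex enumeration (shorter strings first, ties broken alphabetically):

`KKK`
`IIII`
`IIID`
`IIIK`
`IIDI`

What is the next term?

Treat IIDI as a base-3 numeral over the given alphabet and add one, carrying through any trailing K's.

IIDD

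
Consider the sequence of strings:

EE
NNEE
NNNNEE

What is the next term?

NNNNNNEE

The strings grow by a fixed prefix NN each time.
So the next term is NN·NNNNEE.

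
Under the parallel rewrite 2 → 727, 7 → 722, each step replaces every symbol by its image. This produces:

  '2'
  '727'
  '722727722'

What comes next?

722727727722727722722727727

Rewriting each symbol of 722727722: 7→722, 2→727, 2→727, 7→722, 2→727, 7→722, 7→722, 2→727, 2→727, which concatenates to 722 727 727 722 727 722 722 727 727.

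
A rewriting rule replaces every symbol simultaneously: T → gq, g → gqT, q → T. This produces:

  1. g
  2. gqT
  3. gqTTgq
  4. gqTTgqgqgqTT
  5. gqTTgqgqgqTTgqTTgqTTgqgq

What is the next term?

gqTTgqgqgqTTgqTTgqTTgqgqgqTTgqgqgqTTgqgqgqTTgqTT

Replace each of the 24 characters of gqTTgqgqgqTTgqTTgqTTgqgq in place — gqT T gq gq gqT T gqT T gqT T gq gq gqT T gq gq gqT T gq gq gqT T gqT T — and concatenate.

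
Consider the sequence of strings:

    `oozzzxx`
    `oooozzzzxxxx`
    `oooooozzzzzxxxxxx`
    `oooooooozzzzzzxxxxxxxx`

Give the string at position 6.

oooooooooooozzzzzzzzxxxxxxxxxxxx

The n-th term is 2n o's then n+2 z's then 2n x's (n = 1, 2, …).
Setting n = 6 gives 12, 8, 12 characters in each block.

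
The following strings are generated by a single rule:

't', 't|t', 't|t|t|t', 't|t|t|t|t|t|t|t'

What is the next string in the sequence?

Every step duplicates the string with '|' between the halves.
One more doubling of t|t|t|t|t|t|t|t gives the answer.

t|t|t|t|t|t|t|t|t|t|t|t|t|t|t|t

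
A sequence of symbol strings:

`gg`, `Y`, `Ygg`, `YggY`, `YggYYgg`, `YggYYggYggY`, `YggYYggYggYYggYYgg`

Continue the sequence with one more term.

YggYYggYggYYggYYggYggYYggYggY

From term 3 onward, concatenate the last term with the second-to-last: Y·gg = Ygg, Ygg·Y = YggY, …
The next term joins YggYYggYggYYggYYgg and YggYYggYggY.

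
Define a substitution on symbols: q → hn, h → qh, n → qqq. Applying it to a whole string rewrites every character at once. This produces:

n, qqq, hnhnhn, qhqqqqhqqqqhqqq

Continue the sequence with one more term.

hnqhhnhnhnhnqhhnhnhnhnqhhnhnhn

φ(qhqqqqhqqqqhqqq) expands symbol-by-symbol to hn qh hn hn hn hn qh hn hn hn hn qh hn hn hn; joining the 15 pieces gives the next term.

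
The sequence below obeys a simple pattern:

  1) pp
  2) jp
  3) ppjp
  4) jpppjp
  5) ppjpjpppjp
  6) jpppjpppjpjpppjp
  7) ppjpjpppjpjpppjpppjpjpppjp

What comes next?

Each term (from the third on) is the two preceding terms concatenated in order: term 3 = pp·jp = ppjp.
Continuing: jpppjpppjpjpppjp · ppjpjpppjpjpppjpppjpjpppjp gives term 8.

jpppjpppjpjpppjpppjpjpppjpjpppjpppjpjpppjp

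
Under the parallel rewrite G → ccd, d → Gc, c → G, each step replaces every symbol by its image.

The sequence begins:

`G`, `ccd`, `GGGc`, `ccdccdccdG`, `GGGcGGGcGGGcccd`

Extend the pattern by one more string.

Rewriting the 15 symbols of GGGcGGGcGGGcccd one by one yields ccd ccd ccd G ccd ccd ccd G ccd ccd ccd G G G Gc; concatenated:

ccdccdccdGccdccdccdGccdccdccdGGGGc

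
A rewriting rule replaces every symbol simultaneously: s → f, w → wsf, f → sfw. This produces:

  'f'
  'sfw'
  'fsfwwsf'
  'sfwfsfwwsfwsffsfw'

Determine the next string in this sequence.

Rewriting the 17 symbols of sfwfsfwwsfwsffsfw one by one yields f sfw wsf sfw f sfw wsf wsf f sfw wsf f sfw sfw f sfw wsf; concatenated:

fsfwwsfsfwfsfwwsfwsffsfwwsffsfwsfwfsfwwsf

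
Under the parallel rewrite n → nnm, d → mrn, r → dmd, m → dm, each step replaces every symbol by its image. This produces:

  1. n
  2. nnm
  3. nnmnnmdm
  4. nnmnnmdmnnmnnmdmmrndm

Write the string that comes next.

Applying the rule to each of the 21 symbols of nnmnnmdmnnmnnmdmmrndm gives the pieces nnm nnm dm nnm nnm dm mrn dm nnm nnm dm nnm nnm dm mrn dm dm dmd nnm mrn dm, which concatenate to the answer.

nnmnnmdmnnmnnmdmmrndmnnmnnmdmnnmnnmdmmrndmdmdmdnnmmrndm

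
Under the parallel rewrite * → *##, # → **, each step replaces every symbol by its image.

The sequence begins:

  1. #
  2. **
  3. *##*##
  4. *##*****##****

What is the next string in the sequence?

Applying the rule to each of the 14 symbols of *##*****##**** gives the pieces *## ** ** *## *## *## *## *## ** ** *## *## *## *##, which concatenate to the answer.

*##*****##*##*##*##*##*****##*##*##*##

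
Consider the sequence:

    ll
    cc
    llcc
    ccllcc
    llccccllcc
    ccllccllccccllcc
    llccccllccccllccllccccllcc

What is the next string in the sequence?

ccllccllccccllccllccccllccccllccllccccllcc

Each term (from the third on) is the two preceding terms concatenated in order: term 3 = ll·cc = llcc.
The next term joins ccllccllccccllcc and llccccllccccllccllccccllcc.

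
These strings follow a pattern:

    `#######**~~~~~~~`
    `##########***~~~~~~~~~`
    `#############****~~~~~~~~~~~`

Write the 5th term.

###################******~~~~~~~~~~~~~~~

Reading off run lengths: # runs 7, 10, 13; * runs 2, 3, 4; ~ runs 7, 9, 11 — each is linear in n, where the shown terms are n = 3, 4, 5.
At n = 7 the blocks have lengths 19, 6, 15.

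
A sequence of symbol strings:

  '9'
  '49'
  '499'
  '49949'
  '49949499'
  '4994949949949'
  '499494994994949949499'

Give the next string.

This is a Fibonacci-style word recurrence s(k) = s(k−1)·s(k−2): e.g. 49·9 = 499.
Continuing: 499494994994949949499 · 4994949949949 gives term 8.

4994949949949499494994994949949949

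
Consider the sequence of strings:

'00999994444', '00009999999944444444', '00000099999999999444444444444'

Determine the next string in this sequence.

Reading off run lengths: 0 runs 2, 4, 6; 9 runs 5, 8, 11; 4 runs 4, 8, 12 — each is linear in n (n = 1, 2, …).
For the next term, n = 4, so the run lengths are 8, 14, 16.

00000000999999999999994444444444444444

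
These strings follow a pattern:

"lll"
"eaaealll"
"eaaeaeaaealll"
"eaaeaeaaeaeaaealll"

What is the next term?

Each term is the previous one with eaaea prepended.
Applying this once more to eaaeaeaaeaeaaealll:

eaaeaeaaeaeaaeaeaaealll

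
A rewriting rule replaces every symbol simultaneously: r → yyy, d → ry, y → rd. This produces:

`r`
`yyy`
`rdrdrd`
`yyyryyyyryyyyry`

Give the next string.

rdrdrdyyyrdrdrdrdyyyrdrdrdrdyyyrd

Applying the rule to each of the 15 symbols of yyyryyyyryyyyry gives the pieces rd rd rd yyy rd rd rd rd yyy rd rd rd rd yyy rd, which concatenate to the answer.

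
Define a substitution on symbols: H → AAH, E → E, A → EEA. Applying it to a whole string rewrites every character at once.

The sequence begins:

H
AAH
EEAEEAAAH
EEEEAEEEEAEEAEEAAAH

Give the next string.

φ(EEEEAEEEEAEEAEEAAAH) expands symbol-by-symbol to E E E E EEA E E E E EEA E E EEA E E EEA EEA EEA AAH; joining the 19 pieces gives the next term.

EEEEEEAEEEEEEAEEEEAEEEEAEEAEEAAAH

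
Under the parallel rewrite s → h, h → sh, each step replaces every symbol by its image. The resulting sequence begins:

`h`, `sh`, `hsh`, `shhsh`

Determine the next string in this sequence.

Expanding shhsh: s→h, h→sh, h→sh, s→h, h→sh. Concatenated: h sh sh h sh.

hshshhsh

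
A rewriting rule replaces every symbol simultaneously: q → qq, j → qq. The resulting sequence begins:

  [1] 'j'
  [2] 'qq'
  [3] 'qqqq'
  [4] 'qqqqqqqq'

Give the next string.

qqqqqqqqqqqqqqqq

Apply φ to qqqqqqqq symbol by symbol: q→qq, q→qq, q→qq, q→qq, q→qq, q→qq, q→qq, q→qq; joined: qq qq qq qq qq qq qq qq.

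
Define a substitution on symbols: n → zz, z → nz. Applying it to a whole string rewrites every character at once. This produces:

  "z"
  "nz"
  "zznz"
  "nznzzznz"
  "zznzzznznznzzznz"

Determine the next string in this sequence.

nznzzznznznzzznzzznzzznznznzzznz

Replace each of the 16 characters of zznzzznznznzzznz in place — nz nz zz nz nz nz zz nz zz nz zz nz nz nz zz nz — and concatenate.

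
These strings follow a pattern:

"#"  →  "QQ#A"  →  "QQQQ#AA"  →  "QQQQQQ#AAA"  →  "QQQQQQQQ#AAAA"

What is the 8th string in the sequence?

Every step adds QQ to the front and A to the end of the previous string.
From QQQQQQQQ#AAAA, 3 further steps: QQQQQQQQ#AAAA → QQQQQQQQQQ#AAAAA → QQQQQQQQQQQQ#AAAAAA → (answer).

QQQQQQQQQQQQQQ#AAAAAAA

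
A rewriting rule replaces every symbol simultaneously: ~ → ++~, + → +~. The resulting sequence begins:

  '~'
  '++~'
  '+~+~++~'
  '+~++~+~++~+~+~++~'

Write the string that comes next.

Rewriting the 17 symbols of +~++~+~++~+~+~++~ one by one yields +~ ++~ +~ +~ ++~ +~ ++~ +~ +~ ++~ +~ ++~ +~ ++~ +~ +~ ++~; concatenated:

+~++~+~+~++~+~++~+~+~++~+~++~+~++~+~+~++~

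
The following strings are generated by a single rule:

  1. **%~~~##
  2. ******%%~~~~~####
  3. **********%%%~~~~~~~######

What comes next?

**************%%%%~~~~~~~~~########

Each string has the form *^{4n-2} %^{n} ~^{2n+1} #^{2n} (n = 1, 2, …).
Setting n = 4 gives 14, 4, 9, 8 characters in each block.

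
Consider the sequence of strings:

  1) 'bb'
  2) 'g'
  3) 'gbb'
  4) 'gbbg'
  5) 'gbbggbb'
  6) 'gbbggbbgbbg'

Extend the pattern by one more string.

gbbggbbgbbggbbggbb

This is a Fibonacci-style word recurrence s(k) = s(k−1)·s(k−2): e.g. g·bb = gbb.
So term 7 is gbbggbbgbbg·gbbggbb.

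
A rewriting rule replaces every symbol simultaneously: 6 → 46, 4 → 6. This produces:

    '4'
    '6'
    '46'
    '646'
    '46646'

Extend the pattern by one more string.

Expanding 46646: 4→6, 6→46, 6→46, 4→6, 6→46. Concatenated: 6 46 46 6 46.

64646646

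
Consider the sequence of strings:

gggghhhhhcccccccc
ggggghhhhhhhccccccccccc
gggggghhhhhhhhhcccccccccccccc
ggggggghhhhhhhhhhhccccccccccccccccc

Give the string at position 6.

ggggggggghhhhhhhhhhhhhhhccccccccccccccccccccccc

Reading off run lengths: g runs 4, 5, 6, 7; h runs 5, 7, 9, 11; c runs 8, 11, 14, 17 — each is linear in n, where the shown terms are n = 2, 3, 4, 5.
For term 6, n = 7, so the run lengths are 9, 15, 23.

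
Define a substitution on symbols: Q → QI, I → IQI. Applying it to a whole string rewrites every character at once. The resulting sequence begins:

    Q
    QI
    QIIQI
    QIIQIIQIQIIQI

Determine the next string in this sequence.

Applying the rule to each of the 13 symbols of QIIQIIQIQIIQI gives the pieces QI IQI IQI QI IQI IQI QI IQI QI IQI IQI QI IQI, which concatenate to the answer.

QIIQIIQIQIIQIIQIQIIQIQIIQIIQIQIIQI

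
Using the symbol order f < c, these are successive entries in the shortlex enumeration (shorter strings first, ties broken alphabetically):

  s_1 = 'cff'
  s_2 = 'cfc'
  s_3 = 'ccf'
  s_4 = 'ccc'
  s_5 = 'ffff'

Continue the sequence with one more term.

Find the rightmost character of ffff below c, bump it to the next letter, and reset everything to its right to f.

fffc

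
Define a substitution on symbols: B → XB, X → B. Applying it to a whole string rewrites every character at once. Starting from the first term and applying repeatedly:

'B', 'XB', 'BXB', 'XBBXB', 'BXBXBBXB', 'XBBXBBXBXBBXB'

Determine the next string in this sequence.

φ(XBBXBBXBXBBXB) expands symbol-by-symbol to B XB XB B XB XB B XB B XB XB B XB; joining the 13 pieces gives the next term.

BXBXBBXBXBBXBBXBXBBXB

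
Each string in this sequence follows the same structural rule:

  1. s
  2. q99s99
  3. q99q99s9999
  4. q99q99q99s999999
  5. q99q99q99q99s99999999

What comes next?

q99q99q99q99q99s9999999999

Each term wraps the previous one in q99 on the left and 99 on the right.
So the next term is q99·q99q99q99q99s99999999·99.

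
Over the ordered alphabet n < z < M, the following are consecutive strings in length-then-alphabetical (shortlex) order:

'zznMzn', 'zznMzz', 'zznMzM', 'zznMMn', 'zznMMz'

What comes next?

Treat zznMMz as a base-3 numeral over the given alphabet and add one, carrying through any trailing M's.

zznMMM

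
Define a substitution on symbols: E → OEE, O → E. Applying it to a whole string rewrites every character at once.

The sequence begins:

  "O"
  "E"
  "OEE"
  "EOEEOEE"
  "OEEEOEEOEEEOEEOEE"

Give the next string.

EOEEOEEOEEEOEEOEEEOEEOEEOEEEOEEOEEEOEEOEE

φ(OEEEOEEOEEEOEEOEE) expands symbol-by-symbol to E OEE OEE OEE E OEE OEE E OEE OEE OEE E OEE OEE E OEE OEE; joining the 17 pieces gives the next term.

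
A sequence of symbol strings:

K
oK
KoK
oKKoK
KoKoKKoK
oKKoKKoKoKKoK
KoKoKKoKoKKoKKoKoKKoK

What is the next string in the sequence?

This is a Fibonacci-style word recurrence s(k) = s(k−2)·s(k−1): e.g. K·oK = KoK.
Continuing: oKKoKKoKoKKoK · KoKoKKoKoKKoKKoKoKKoK gives term 8.

oKKoKKoKoKKoKKoKoKKoKoKKoKKoKoKKoK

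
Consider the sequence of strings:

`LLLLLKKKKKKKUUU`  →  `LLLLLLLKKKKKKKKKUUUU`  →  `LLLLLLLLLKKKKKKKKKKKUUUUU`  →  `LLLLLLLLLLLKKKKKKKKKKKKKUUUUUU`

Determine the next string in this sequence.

LLLLLLLLLLLLLKKKKKKKKKKKKKKKUUUUUUU

Each string has the form L^{2n-1} K^{2n+1} U^{n}, where the shown terms are n = 3, 4, 5, 6.
At n = 7 the blocks have lengths 13, 15, 7.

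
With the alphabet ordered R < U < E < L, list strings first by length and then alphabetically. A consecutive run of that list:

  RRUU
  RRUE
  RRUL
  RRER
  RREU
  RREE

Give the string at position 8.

RRLR

Continuing the enumeration 2 steps past RREE: RREE → RREL → (answer).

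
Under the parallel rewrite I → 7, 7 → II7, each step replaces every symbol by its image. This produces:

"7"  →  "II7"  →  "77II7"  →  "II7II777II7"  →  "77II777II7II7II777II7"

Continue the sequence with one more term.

II7II777II7II7II777II777II777II7II7II777II7

φ(77II777II7II7II777II7) expands symbol-by-symbol to II7 II7 7 7 II7 II7 II7 7 7 II7 7 7 II7 7 7 II7 II7 II7 7 7 II7; joining the 21 pieces gives the next term.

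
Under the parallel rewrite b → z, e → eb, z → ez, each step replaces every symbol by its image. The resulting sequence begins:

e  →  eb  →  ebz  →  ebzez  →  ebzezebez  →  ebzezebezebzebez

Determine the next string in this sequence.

ebzezebezebzebezebzezebzebez

φ(ebzezebezebzebez) expands symbol-by-symbol to eb z ez eb ez eb z eb ez eb z ez eb z eb ez; joining the 16 pieces gives the next term.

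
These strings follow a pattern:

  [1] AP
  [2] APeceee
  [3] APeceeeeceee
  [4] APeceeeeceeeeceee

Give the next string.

Each term is the previous one with eceee appended.
One more step from APeceeeeceeeeceee gives the answer.

APeceeeeceeeeceeeeceee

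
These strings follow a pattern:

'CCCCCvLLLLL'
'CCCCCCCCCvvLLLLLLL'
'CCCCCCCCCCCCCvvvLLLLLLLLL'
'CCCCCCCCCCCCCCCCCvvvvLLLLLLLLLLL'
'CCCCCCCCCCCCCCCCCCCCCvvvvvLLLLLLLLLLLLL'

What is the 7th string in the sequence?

The n-th term is 4n+1 C's then n v's then 2n+3 L's (n = 1, 2, …).
For term 7, n = 7, so the run lengths are 29, 7, 17.

CCCCCCCCCCCCCCCCCCCCCCCCCCCCCvvvvvvvLLLLLLLLLLLLLLLLL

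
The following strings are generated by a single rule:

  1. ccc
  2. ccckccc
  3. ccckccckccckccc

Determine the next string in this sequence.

s(k+1) = s(k)·k·s(k) — each term doubles the last with 'k' between the halves.
Doubling ccckccckccckccc with 'k' between the halves:

ccckccckccckccckccckccckccckccc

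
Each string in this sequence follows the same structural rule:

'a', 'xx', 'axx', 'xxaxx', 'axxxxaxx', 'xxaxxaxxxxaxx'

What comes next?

axxxxaxxxxaxxaxxxxaxx

From term 3 onward, concatenate the second-to-last term with the last: a·xx = axx, xx·axx = xxaxx, …
The next term joins axxxxaxx and xxaxxaxxxxaxx.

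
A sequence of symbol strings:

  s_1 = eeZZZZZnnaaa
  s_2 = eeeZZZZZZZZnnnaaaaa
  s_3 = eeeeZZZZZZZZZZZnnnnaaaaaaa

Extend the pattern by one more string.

Term n consists of n+1 e's, followed by 3n+2 Z's, followed by n+1 n's, followed by 2n+1 a's (n = 1, 2, …).
At n = 4 the blocks have lengths 5, 14, 5, 9.

eeeeeZZZZZZZZZZZZZZnnnnnaaaaaaaaa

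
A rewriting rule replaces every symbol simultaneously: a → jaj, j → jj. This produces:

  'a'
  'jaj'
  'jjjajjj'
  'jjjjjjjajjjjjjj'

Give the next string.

jjjjjjjjjjjjjjjajjjjjjjjjjjjjjj

φ(jjjjjjjajjjjjjj) expands symbol-by-symbol to jj jj jj jj jj jj jj jaj jj jj jj jj jj jj jj; joining the 15 pieces gives the next term.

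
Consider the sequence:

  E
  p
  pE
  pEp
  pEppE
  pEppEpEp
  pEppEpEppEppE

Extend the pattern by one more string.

From term 3 onward, concatenate the last term with the second-to-last: p·E = pE, pE·p = pEp, …
Continuing: pEppEpEppEppE · pEppEpEp gives term 8.

pEppEpEppEppEpEppEpEp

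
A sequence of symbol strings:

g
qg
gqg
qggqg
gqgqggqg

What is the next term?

qggqggqgqggqg

From term 3 onward, concatenate the second-to-last term with the last: g·qg = gqg, qg·gqg = qggqg, …
The next term joins qggqg and gqgqggqg.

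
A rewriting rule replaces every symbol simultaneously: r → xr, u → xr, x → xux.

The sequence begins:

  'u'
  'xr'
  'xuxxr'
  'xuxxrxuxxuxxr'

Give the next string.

Applying the rule to each of the 13 symbols of xuxxrxuxxuxxr gives the pieces xux xr xux xux xr xux xr xux xux xr xux xux xr, which concatenate to the answer.

xuxxrxuxxuxxrxuxxrxuxxuxxrxuxxuxxr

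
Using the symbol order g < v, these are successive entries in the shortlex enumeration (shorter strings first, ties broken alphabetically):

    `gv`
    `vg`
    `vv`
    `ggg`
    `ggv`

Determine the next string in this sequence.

Treat ggv as a base-2 numeral over the given alphabet and add one, carrying through any trailing v's.

gvg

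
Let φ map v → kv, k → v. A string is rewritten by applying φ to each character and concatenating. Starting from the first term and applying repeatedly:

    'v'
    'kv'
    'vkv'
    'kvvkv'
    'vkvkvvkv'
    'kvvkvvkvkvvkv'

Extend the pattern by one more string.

Rewriting the 13 symbols of kvvkvvkvkvvkv one by one yields v kv kv v kv kv v kv v kv kv v kv; concatenated:

vkvkvvkvkvvkvvkvkvvkv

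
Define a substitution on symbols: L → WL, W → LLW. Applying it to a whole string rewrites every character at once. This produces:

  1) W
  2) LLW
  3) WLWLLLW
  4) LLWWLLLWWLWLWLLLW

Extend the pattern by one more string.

Rewriting the 17 symbols of LLWWLLLWWLWLWLLLW one by one yields WL WL LLW LLW WL WL WL LLW LLW WL LLW WL LLW WL WL WL LLW; concatenated:

WLWLLLWLLWWLWLWLLLWLLWWLLLWWLLLWWLWLWLLLW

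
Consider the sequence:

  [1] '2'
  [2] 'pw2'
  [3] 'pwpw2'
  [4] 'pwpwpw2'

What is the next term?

pwpwpwpw2

Every step adds pw at the front: s(k+1) = pw·s(k).
One more step from pwpwpw2 gives the answer.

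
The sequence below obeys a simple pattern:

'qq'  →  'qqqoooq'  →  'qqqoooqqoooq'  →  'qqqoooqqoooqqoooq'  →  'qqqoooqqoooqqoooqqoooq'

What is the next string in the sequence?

Each term is the previous one with qoooq appended.
So the next term is qqqoooqqoooqqoooqqoooq·qoooq.

qqqoooqqoooqqoooqqoooqqoooq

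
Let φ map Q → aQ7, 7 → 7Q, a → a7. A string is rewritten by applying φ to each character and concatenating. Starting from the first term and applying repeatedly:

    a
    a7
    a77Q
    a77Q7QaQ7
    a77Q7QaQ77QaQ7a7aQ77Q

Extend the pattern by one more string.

a77Q7QaQ77QaQ7a7aQ77Q7QaQ7a7aQ77Qa77Qa7aQ77Q7QaQ7

φ(a77Q7QaQ77QaQ7a7aQ77Q) expands symbol-by-symbol to a7 7Q 7Q aQ7 7Q aQ7 a7 aQ7 7Q 7Q aQ7 a7 aQ7 7Q a7 7Q a7 aQ7 7Q 7Q aQ7; joining the 21 pieces gives the next term.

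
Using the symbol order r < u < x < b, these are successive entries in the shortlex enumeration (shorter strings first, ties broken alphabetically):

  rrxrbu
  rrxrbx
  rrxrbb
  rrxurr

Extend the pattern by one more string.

rrxuru

The successor of rrxurr increments the rightmost position that isn't already b and resets every position after it to r.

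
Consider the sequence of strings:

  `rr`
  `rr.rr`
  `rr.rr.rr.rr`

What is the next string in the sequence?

Every step duplicates the string with '.' between the halves.
One more doubling of rr.rr.rr.rr gives the answer.

rr.rr.rr.rr.rr.rr.rr.rr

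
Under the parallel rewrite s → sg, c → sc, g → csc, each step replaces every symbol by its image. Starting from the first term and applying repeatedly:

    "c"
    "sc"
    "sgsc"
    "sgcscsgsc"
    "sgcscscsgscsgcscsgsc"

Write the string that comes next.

sgcscscsgscsgscsgcscsgscsgcscscsgscsgcscsgsc

Replace each of the 20 characters of sgcscscsgscsgcscsgsc in place — sg csc sc sg sc sg sc sg csc sg sc sg csc sc sg sc sg csc sg sc — and concatenate.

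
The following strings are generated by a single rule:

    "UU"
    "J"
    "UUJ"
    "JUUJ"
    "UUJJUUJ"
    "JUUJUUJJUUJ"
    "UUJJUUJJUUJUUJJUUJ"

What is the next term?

This is a Fibonacci-style word recurrence s(k) = s(k−2)·s(k−1): e.g. UU·J = UUJ.
Continuing: JUUJUUJJUUJ · UUJJUUJJUUJUUJJUUJ gives term 8.

JUUJUUJJUUJUUJJUUJJUUJUUJJUUJ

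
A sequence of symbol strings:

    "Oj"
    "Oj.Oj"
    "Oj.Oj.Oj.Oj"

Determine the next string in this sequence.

Oj.Oj.Oj.Oj.Oj.Oj.Oj.Oj

Every step duplicates the string with '.' between the halves.
One more doubling of Oj.Oj.Oj.Oj gives the answer.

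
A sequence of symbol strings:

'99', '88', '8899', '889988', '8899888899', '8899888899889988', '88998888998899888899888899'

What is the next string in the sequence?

Each term (from the third on) is the previous term followed by the one before it: term 3 = 88·99 = 8899.
Continuing: 88998888998899888899888899 · 8899888899889988 gives term 8.

889988889988998888998888998899888899889988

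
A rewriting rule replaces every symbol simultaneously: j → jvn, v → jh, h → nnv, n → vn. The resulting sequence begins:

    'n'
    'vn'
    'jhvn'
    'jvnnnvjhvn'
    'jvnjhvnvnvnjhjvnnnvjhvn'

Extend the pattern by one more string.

jvnjhvnjvnnnvjhvnjhvnjhvnjvnnnvjvnjhvnvnvnjhjvnnnvjhvn

Applying the rule to each of the 23 symbols of jvnjhvnvnvnjhjvnnnvjhvn gives the pieces jvn jh vn jvn nnv jh vn jh vn jh vn jvn nnv jvn jh vn vn vn jh jvn nnv jh vn, which concatenate to the answer.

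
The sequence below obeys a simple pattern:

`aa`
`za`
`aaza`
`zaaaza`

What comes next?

aazazaaaza

This is a Fibonacci-style word recurrence s(k) = s(k−2)·s(k−1): e.g. aa·za = aaza.
Continuing: aaza · zaaaza gives term 5.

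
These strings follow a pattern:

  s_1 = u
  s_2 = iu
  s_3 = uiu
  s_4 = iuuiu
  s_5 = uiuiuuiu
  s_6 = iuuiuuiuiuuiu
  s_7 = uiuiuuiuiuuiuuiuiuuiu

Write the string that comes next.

This is a Fibonacci-style word recurrence s(k) = s(k−2)·s(k−1): e.g. u·iu = uiu.
The next term joins iuuiuuiuiuuiu and uiuiuuiuiuuiuuiuiuuiu.

iuuiuuiuiuuiuuiuiuuiuiuuiuuiuiuuiu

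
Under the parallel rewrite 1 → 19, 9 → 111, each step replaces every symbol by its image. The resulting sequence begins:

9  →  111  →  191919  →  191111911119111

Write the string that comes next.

Replace each of the 15 characters of 191111911119111 in place — 19 111 19 19 19 19 111 19 19 19 19 111 19 19 19 — and concatenate.

191111919191911119191919111191919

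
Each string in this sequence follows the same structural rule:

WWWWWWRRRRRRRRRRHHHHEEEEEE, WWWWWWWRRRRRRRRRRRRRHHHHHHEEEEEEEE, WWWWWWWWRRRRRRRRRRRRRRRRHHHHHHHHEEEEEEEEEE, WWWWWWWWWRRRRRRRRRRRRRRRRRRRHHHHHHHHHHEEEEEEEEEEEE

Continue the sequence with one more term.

WWWWWWWWWWRRRRRRRRRRRRRRRRRRRRRRHHHHHHHHHHHHEEEEEEEEEEEEEE

Reading off run lengths: W runs 6, 7, 8, 9; R runs 10, 13, 16, 19; H runs 4, 6, 8, 10; E runs 6, 8, 10, 12 — each is linear in n, where the shown terms are n = 3, 4, 5, 6.
For the next term, n = 7, so the run lengths are 10, 22, 12, 14.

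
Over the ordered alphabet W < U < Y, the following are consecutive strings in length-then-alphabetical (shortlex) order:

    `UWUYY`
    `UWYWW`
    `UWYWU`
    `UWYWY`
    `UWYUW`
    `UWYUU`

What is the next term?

Find the rightmost character of UWYUU below Y, bump it to the next letter, and reset everything to its right to W.

UWYUY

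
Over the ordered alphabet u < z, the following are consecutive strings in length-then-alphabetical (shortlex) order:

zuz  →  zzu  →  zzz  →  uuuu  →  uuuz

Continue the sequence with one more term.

The successor of uuuz increments the rightmost position that isn't already z and resets every position after it to u.

uuzu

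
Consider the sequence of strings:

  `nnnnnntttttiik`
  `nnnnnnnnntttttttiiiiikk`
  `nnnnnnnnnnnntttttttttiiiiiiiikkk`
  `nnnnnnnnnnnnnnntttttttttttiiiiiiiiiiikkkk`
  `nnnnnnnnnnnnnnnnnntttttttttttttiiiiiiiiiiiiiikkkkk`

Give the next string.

Each string has the form n^{3n+3} t^{2n+3} i^{3n-1} k^{n} (n = 1, 2, …).
At n = 6 the blocks have lengths 21, 15, 17, 6.

nnnnnnnnnnnnnnnnnnnnntttttttttttttttiiiiiiiiiiiiiiiiikkkkkk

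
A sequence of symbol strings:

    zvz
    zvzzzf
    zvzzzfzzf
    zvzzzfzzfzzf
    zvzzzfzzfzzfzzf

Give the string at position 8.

zvzzzfzzfzzfzzfzzfzzfzzf

Every step adds zzf to the end: s(k+1) = s(k)·zzf.
From zvzzzfzzfzzfzzf, 3 further steps: zvzzzfzzfzzfzzf → zvzzzfzzfzzfzzfzzf → zvzzzfzzfzzfzzfzzfzzf → (answer).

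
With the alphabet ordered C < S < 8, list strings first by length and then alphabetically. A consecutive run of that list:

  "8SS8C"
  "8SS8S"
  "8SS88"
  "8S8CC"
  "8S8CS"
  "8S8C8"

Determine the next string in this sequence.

8S8SC

Treat 8S8C8 as a base-3 numeral over the given alphabet and add one, carrying through any trailing 8's.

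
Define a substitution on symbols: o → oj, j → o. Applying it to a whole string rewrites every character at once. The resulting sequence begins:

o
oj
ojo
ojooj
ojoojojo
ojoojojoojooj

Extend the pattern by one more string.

ojoojojoojoojojoojojo

Replace each of the 13 characters of ojoojojoojooj in place — oj o oj oj o oj o oj oj o oj oj o — and concatenate.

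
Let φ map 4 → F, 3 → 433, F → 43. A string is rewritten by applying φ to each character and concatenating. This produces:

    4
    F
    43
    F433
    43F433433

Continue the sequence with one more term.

Rewriting each symbol of 43F433433: 4→F, 3→433, F→43, 4→F, 3→433, 3→433, 4→F, 3→433, 3→433, which concatenates to F 433 43 F 433 433 F 433 433.

F43343F433433F433433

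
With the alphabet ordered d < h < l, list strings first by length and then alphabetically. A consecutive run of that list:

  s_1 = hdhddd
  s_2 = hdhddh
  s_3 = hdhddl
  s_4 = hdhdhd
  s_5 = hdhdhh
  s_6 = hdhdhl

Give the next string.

hdhdld

Find the rightmost character of hdhdhl below l, bump it to the next letter, and reset everything to its right to d.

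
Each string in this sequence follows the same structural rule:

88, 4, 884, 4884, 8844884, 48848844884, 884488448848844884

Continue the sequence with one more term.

Each term (from the third on) is the two preceding terms concatenated in order: term 3 = 88·4 = 884.
Continuing: 48848844884 · 884488448848844884 gives term 8.

48848844884884488448848844884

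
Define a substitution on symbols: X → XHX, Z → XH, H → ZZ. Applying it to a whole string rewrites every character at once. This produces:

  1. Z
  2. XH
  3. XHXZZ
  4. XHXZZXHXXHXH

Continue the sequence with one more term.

XHXZZXHXXHXHXHXZZXHXXHXZZXHXZZ

Expanding XHXZZXHXXHXH: X→XHX, H→ZZ, X→XHX, Z→XH, Z→XH, X→XHX, H→ZZ, X→XHX, X→XHX, H→ZZ, X→XHX, H→ZZ. Concatenated: XHX ZZ XHX XH XH XHX ZZ XHX XHX ZZ XHX ZZ.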